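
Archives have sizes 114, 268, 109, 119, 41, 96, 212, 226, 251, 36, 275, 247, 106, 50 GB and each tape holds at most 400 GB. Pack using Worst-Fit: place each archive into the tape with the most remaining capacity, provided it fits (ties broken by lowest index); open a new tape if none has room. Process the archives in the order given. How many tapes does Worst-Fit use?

114 GB → tape 1 (remaining 286 GB)
268 GB → tape 1 (remaining 18 GB)
109 GB → tape 2 (remaining 291 GB)
119 GB → tape 2 (remaining 172 GB)
41 GB → tape 2 (remaining 131 GB)
96 GB → tape 2 (remaining 35 GB)
212 GB → tape 3 (remaining 188 GB)
226 GB → tape 4 (remaining 174 GB)
251 GB → tape 5 (remaining 149 GB)
36 GB → tape 3 (remaining 152 GB)
275 GB → tape 6 (remaining 125 GB)
247 GB → tape 7 (remaining 153 GB)
106 GB → tape 4 (remaining 68 GB)
50 GB → tape 7 (remaining 103 GB)
Final tapes: [114,268] [109,119,41,96] [212,36] [226,106] [251] [275] [247,50].

7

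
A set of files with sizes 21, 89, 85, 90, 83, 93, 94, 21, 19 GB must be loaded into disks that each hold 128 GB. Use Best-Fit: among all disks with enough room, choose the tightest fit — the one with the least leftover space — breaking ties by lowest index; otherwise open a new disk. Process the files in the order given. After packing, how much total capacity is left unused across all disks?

disk 1: place 21 GB, 107 GB left
disk 1: place 89 GB, 18 GB left
disk 2: place 85 GB, 43 GB left
disk 3: place 90 GB, 38 GB left
disk 4: place 83 GB, 45 GB left
disk 5: place 93 GB, 35 GB left
disk 6: place 94 GB, 34 GB left
disk 6: place 21 GB, 13 GB left
disk 5: place 19 GB, 16 GB left
6 disks × 128 GB = 768 GB; used 595 GB; unused 173 GB.

173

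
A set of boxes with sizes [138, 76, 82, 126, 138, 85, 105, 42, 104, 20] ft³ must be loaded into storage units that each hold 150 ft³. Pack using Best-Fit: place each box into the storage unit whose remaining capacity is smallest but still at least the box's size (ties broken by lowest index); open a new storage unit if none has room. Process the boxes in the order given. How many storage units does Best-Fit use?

138 ft³ → storage unit 1 (remaining 12 ft³)
76 ft³ → storage unit 2 (remaining 74 ft³)
82 ft³ → storage unit 3 (remaining 68 ft³)
126 ft³ → storage unit 4 (remaining 24 ft³)
138 ft³ → storage unit 5 (remaining 12 ft³)
85 ft³ → storage unit 6 (remaining 65 ft³)
105 ft³ → storage unit 7 (remaining 45 ft³)
42 ft³ → storage unit 7 (remaining 3 ft³)
104 ft³ → storage unit 8 (remaining 46 ft³)
20 ft³ → storage unit 4 (remaining 4 ft³)

8 storage units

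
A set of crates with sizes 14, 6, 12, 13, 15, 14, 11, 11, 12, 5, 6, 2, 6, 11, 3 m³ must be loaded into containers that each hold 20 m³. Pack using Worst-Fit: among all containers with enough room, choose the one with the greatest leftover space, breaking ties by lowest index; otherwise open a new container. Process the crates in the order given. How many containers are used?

container 1: place 14 m³, 6 m³ left
container 1: place 6 m³, 0 m³ left
container 2: place 12 m³, 8 m³ left
container 3: place 13 m³, 7 m³ left
container 4: place 15 m³, 5 m³ left
container 5: place 14 m³, 6 m³ left
container 6: place 11 m³, 9 m³ left
container 7: place 11 m³, 9 m³ left
container 8: place 12 m³, 8 m³ left
container 6: place 5 m³, 4 m³ left
container 7: place 6 m³, 3 m³ left
container 2: place 2 m³, 6 m³ left
container 8: place 6 m³, 2 m³ left
container 9: place 11 m³, 9 m³ left
container 9: place 3 m³, 6 m³ left
Final containers: [14,6] [12,2] [13] [15] [14] [11,5] [11,6] [12,6] [11,3].

9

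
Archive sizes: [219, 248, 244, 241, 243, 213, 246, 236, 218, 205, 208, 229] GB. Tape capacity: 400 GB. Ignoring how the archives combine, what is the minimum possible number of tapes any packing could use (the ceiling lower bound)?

7 tapes

Total size = 219 + 248 + 244 + 241 + 243 + 213 + 246 + 236 + 218 + 205 + 208 + 229 = 2750 GB.
⌈2750 / 400⌉ = 7.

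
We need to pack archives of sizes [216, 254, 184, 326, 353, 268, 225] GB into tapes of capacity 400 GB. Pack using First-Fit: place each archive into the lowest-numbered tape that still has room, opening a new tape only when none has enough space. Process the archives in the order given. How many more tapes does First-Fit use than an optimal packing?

First-Fit: [216,184] [254] [326] [353] [268] [225] → 6 tapes.
6 archives exceed 200 GB (half the capacity), and no two of those can share a tape, so at least 6 tapes are needed.
So 6 is already optimal.

0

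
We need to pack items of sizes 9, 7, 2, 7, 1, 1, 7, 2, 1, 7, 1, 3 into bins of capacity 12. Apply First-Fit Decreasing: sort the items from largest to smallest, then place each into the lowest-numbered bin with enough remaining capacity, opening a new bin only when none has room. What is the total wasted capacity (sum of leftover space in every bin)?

12

Sorted descending: 9, 7, 7, 7, 7, 3, 2, 2, 1, 1, 1, 1.
bin 1: place 9, 3 left
bin 2: place 7, 5 left
bin 3: place 7, 5 left
bin 4: place 7, 5 left
bin 5: place 7, 5 left
bin 1: place 3, 0 left
bin 2: place 2, 3 left
bin 2: place 2, 1 left
bin 2: place 1, 0 left
bin 3: place 1, 4 left
bin 3: place 1, 3 left
bin 3: place 1, 2 left
5 bins × 12 = 60; used 48; unused 12.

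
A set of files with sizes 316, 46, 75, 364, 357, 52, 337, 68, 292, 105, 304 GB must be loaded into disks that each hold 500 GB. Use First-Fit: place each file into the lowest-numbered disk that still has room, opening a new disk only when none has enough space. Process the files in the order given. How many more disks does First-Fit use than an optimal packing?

0

First-Fit: [316,46,75,52] [364,68] [357,105] [337] [292] [304] → 6 disks.
6 files exceed 250 GB (half the capacity), and no two of those can share a disk, so at least 6 disks are needed.
So 6 is already optimal.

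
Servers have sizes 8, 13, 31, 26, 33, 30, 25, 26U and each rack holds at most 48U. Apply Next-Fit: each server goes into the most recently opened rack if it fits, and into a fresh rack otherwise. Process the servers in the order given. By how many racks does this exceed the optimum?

1

Next-Fit: [8,13] [31] [26] [33] [30] [25] [26] → 7 racks.
6 servers exceed 24U (half the capacity), and no two of those can share a rack, so at least 6 racks are needed.
An optimal packing achieves that bound: [33,13] [31,8] [30] [26] [26] [25] → 6 racks.
Excess: 7 − 6 = 1.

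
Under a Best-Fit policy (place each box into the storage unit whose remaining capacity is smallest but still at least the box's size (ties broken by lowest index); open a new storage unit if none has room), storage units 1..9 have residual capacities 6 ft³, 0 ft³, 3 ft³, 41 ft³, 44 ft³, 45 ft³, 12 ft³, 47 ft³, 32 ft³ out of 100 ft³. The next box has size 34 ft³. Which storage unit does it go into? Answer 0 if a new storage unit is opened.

4

Storage units with room: storage unit 4 (41 ft³), storage unit 5 (44 ft³), storage unit 6 (45 ft³), storage unit 8 (47 ft³).
Tightest fit is storage unit 4 with 41 ft³ free.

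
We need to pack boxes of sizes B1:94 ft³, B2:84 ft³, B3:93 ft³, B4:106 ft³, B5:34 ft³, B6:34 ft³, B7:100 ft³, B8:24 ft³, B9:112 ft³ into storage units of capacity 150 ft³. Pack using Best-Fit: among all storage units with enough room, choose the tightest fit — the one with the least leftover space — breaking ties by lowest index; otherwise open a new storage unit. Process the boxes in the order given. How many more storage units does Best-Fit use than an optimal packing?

Best-Fit: [94,34] [84] [93] [106,34] [100,24] [112] → 6 storage units.
6 boxes exceed 75 ft³ (half the capacity), and no two of those can share a storage unit, so at least 6 storage units are needed.
So 6 is already optimal.

0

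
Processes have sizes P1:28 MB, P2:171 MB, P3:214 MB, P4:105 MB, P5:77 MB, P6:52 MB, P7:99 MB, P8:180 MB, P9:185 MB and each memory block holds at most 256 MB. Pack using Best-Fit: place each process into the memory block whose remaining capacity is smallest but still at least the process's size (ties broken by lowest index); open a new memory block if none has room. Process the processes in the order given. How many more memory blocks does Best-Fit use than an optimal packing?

1

Best-Fit: [28,171,52] [214] [105,77] [99] [180] [185] → 6 memory blocks.
Total size 1111 MB; any packing needs at least ⌈1111/256⌉ = 5 memory blocks.
An optimal packing achieves that bound: [214,28] [185,52] [180] [171,77] [105,99] → 5 memory blocks.
Excess: 6 − 5 = 1.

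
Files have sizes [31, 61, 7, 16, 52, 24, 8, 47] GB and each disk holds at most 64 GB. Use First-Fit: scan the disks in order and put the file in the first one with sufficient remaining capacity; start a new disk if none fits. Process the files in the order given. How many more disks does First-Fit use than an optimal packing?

1

First-Fit: [31,7,16,8] [61] [52] [24] [47] → 5 disks.
Total size 246 GB; any packing needs at least ⌈246/64⌉ = 4 disks.
An optimal packing achieves that bound: [61] [52,8] [47,16] [31,24,7] → 4 disks.
Excess: 5 − 4 = 1.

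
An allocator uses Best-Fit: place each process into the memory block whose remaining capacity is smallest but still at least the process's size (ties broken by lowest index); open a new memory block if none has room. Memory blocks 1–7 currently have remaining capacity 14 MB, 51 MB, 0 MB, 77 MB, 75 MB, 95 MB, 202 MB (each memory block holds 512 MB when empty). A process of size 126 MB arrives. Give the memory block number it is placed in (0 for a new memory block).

7

Memory blocks with room: memory block 7 (202 MB).
Tightest fit is memory block 7 with 202 MB free.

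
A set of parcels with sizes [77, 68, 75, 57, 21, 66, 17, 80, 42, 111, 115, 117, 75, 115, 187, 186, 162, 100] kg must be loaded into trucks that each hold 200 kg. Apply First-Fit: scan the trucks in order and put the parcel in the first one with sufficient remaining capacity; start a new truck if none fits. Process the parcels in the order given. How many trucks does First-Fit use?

11

truck 1: place 77 kg, 123 kg left
truck 1: place 68 kg, 55 kg left
truck 2: place 75 kg, 125 kg left
truck 2: place 57 kg, 68 kg left
truck 1: place 21 kg, 34 kg left
truck 2: place 66 kg, 2 kg left
truck 1: place 17 kg, 17 kg left
truck 3: place 80 kg, 120 kg left
truck 3: place 42 kg, 78 kg left
truck 4: place 111 kg, 89 kg left
truck 5: place 115 kg, 85 kg left
truck 6: place 117 kg, 83 kg left
truck 3: place 75 kg, 3 kg left
truck 7: place 115 kg, 85 kg left
truck 8: place 187 kg, 13 kg left
truck 9: place 186 kg, 14 kg left
truck 10: place 162 kg, 38 kg left
truck 11: place 100 kg, 100 kg left
Final trucks: [77,68,21,17] [75,57,66] [80,42,75] [111] [115] [117] [115] [187] [186] [162] [100].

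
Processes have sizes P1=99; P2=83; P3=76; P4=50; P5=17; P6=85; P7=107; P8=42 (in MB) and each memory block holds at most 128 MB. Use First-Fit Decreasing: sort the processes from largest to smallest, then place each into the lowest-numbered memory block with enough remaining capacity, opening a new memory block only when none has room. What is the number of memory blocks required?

5

Sorted descending: 107, 99, 85, 83, 76, 50, 42, 17.
107 MB → memory block 1 (remaining 21 MB)
99 MB → memory block 2 (remaining 29 MB)
85 MB → memory block 3 (remaining 43 MB)
83 MB → memory block 4 (remaining 45 MB)
76 MB → memory block 5 (remaining 52 MB)
50 MB → memory block 5 (remaining 2 MB)
42 MB → memory block 3 (remaining 1 MB)
17 MB → memory block 1 (remaining 4 MB)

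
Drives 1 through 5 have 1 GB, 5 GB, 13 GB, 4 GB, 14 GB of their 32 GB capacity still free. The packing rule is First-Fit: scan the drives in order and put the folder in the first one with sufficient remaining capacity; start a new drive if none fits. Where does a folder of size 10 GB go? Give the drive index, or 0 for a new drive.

3

Drives with room: drive 3 (13 GB), drive 5 (14 GB).
The first with room is drive 3.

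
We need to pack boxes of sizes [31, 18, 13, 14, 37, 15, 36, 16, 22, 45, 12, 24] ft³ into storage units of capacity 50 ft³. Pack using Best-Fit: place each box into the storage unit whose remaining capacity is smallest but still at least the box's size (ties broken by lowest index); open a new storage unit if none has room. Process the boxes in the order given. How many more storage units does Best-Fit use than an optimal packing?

Best-Fit: [31,18] [13,14,15] [37] [36] [16,22,12] [45] [24] → 7 storage units.
Total size 283 ft³; any packing needs at least ⌈283/50⌉ = 6 storage units.
An optimal packing achieves that bound: [45] [37,13] [36,14] [31,18] [24,22] [16,15,12] → 6 storage units.
Excess: 7 − 6 = 1.

1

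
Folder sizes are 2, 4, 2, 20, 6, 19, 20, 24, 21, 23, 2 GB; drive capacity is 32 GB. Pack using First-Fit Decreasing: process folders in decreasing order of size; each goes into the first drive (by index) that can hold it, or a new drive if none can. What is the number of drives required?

6

Sorted descending: 24, 23, 21, 20, 20, 19, 6, 4, 2, 2, 2.
Put 24 GB in drive 1; 8 GB remain.
Put 23 GB in drive 2; 9 GB remain.
Put 21 GB in drive 3; 11 GB remain.
Put 20 GB in drive 4; 12 GB remain.
Put 20 GB in drive 5; 12 GB remain.
Put 19 GB in drive 6; 13 GB remain.
Put 6 GB in drive 1; 2 GB remain.
Put 4 GB in drive 2; 5 GB remain.
Put 2 GB in drive 1; 0 GB remain.
Put 2 GB in drive 2; 3 GB remain.
Put 2 GB in drive 2; 1 GB remain.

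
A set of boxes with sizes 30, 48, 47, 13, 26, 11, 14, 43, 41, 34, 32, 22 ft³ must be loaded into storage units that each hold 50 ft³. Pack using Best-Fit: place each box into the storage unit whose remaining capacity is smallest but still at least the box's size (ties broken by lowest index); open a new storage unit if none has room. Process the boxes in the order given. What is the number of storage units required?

9

Put 30 ft³ in storage unit 1; 20 ft³ remain.
Put 48 ft³ in storage unit 2; 2 ft³ remain.
Put 47 ft³ in storage unit 3; 3 ft³ remain.
Put 13 ft³ in storage unit 1; 7 ft³ remain.
Put 26 ft³ in storage unit 4; 24 ft³ remain.
Put 11 ft³ in storage unit 4; 13 ft³ remain.
Put 14 ft³ in storage unit 5; 36 ft³ remain.
Put 43 ft³ in storage unit 6; 7 ft³ remain.
Put 41 ft³ in storage unit 7; 9 ft³ remain.
Put 34 ft³ in storage unit 5; 2 ft³ remain.
Put 32 ft³ in storage unit 8; 18 ft³ remain.
Put 22 ft³ in storage unit 9; 28 ft³ remain.
Final storage units: [30,13] [48] [47] [26,11] [14,34] [43] [41] [32] [22].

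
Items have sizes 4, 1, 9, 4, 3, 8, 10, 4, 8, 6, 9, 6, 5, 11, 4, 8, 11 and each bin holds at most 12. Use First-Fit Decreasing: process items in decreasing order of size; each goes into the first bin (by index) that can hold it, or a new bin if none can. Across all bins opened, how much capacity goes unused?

Sorted descending: 11, 11, 10, 9, 9, 8, 8, 8, 6, 6, 5, 4, 4, 4, 4, 3, 1.
11 → bin 1 (remaining 1)
11 → bin 2 (remaining 1)
10 → bin 3 (remaining 2)
9 → bin 4 (remaining 3)
9 → bin 5 (remaining 3)
8 → bin 6 (remaining 4)
8 → bin 7 (remaining 4)
8 → bin 8 (remaining 4)
6 → bin 9 (remaining 6)
6 → bin 9 (remaining 0)
5 → bin 10 (remaining 7)
4 → bin 6 (remaining 0)
4 → bin 7 (remaining 0)
4 → bin 8 (remaining 0)
4 → bin 10 (remaining 3)
3 → bin 4 (remaining 0)
1 → bin 1 (remaining 0)
10 bins × 12 = 120; used 111; unused 9.

9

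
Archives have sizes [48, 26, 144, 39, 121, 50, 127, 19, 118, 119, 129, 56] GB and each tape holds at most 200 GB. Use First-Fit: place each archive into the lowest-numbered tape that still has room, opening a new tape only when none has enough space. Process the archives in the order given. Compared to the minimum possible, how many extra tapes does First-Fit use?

First-Fit: [48,26,39,50,19] [144,56] [121] [127] [118] [119] [129] → 7 tapes.
6 archives exceed 100 GB (half the capacity), and no two of those can share a tape, so at least 6 tapes are needed.
An optimal packing achieves that bound: [144,56] [129,50,19] [127,48] [121,39,26] [119] [118] → 6 tapes.
Excess: 7 − 6 = 1.

1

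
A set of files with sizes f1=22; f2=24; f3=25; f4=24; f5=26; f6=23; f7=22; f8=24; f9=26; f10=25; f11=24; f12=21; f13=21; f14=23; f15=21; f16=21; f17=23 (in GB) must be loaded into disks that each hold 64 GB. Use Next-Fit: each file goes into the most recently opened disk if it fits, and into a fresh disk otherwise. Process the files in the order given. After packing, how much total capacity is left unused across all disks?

181

Put f1 (22 GB) in disk 1; 42 GB remain.
Put f2 (24 GB) in disk 1; 18 GB remain.
Put f3 (25 GB) in disk 2; 39 GB remain.
Put f4 (24 GB) in disk 2; 15 GB remain.
Put f5 (26 GB) in disk 3; 38 GB remain.
Put f6 (23 GB) in disk 3; 15 GB remain.
Put f7 (22 GB) in disk 4; 42 GB remain.
Put f8 (24 GB) in disk 4; 18 GB remain.
Put f9 (26 GB) in disk 5; 38 GB remain.
Put f10 (25 GB) in disk 5; 13 GB remain.
Put f11 (24 GB) in disk 6; 40 GB remain.
Put f12 (21 GB) in disk 6; 19 GB remain.
Put f13 (21 GB) in disk 7; 43 GB remain.
Put f14 (23 GB) in disk 7; 20 GB remain.
Put f15 (21 GB) in disk 8; 43 GB remain.
Put f16 (21 GB) in disk 8; 22 GB remain.
Put f17 (23 GB) in disk 9; 41 GB remain.
9 disks × 64 GB = 576 GB; used 395 GB; unused 181 GB.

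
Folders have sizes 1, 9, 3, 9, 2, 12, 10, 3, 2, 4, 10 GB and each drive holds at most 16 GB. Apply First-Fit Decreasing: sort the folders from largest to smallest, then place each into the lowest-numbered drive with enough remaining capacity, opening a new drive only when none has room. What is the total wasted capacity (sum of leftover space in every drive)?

15

Sorted descending: 12, 10, 10, 9, 9, 4, 3, 3, 2, 2, 1.
Put 12 GB in drive 1; 4 GB remain.
Put 10 GB in drive 2; 6 GB remain.
Put 10 GB in drive 3; 6 GB remain.
Put 9 GB in drive 4; 7 GB remain.
Put 9 GB in drive 5; 7 GB remain.
Put 4 GB in drive 1; 0 GB remain.
Put 3 GB in drive 2; 3 GB remain.
Put 3 GB in drive 2; 0 GB remain.
Put 2 GB in drive 3; 4 GB remain.
Put 2 GB in drive 3; 2 GB remain.
Put 1 GB in drive 3; 1 GB remain.
5 drives × 16 GB = 80 GB; used 65 GB; unused 15 GB.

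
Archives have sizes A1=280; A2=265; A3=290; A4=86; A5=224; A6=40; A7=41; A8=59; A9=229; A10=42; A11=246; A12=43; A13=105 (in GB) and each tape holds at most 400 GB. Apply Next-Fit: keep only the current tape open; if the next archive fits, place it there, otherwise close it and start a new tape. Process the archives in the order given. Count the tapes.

6 tapes

A1 (280 GB) → tape 1 (remaining 120 GB)
A2 (265 GB) → tape 2 (remaining 135 GB)
A3 (290 GB) → tape 3 (remaining 110 GB)
A4 (86 GB) → tape 3 (remaining 24 GB)
A5 (224 GB) → tape 4 (remaining 176 GB)
A6 (40 GB) → tape 4 (remaining 136 GB)
A7 (41 GB) → tape 4 (remaining 95 GB)
A8 (59 GB) → tape 4 (remaining 36 GB)
A9 (229 GB) → tape 5 (remaining 171 GB)
A10 (42 GB) → tape 5 (remaining 129 GB)
A11 (246 GB) → tape 6 (remaining 154 GB)
A12 (43 GB) → tape 6 (remaining 111 GB)
A13 (105 GB) → tape 6 (remaining 6 GB)
Final tapes: [280] [265] [290,86] [224,40,41,59] [229,42] [246,43,105].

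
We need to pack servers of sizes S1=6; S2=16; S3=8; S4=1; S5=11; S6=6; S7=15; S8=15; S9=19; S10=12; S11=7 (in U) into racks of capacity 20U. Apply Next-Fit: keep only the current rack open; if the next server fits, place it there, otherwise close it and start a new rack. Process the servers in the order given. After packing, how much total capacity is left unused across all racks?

44

Put S1 (6U) in rack 1; 14U remain.
Put S2 (16U) in rack 2; 4U remain.
Put S3 (8U) in rack 3; 12U remain.
Put S4 (1U) in rack 3; 11U remain.
Put S5 (11U) in rack 3; 0U remain.
Put S6 (6U) in rack 4; 14U remain.
Put S7 (15U) in rack 5; 5U remain.
Put S8 (15U) in rack 6; 5U remain.
Put S9 (19U) in rack 7; 1U remain.
Put S10 (12U) in rack 8; 8U remain.
Put S11 (7U) in rack 8; 1U remain.
8 racks × 20U = 160U; used 116U; unused 44U.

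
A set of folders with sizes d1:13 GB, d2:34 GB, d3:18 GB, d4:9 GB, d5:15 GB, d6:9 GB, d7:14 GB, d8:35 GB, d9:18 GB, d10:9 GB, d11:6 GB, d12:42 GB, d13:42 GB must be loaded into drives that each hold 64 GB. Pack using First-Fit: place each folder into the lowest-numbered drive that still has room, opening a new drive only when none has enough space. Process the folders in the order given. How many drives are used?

5 drives

Put d1 (13 GB) in drive 1; 51 GB remain.
Put d2 (34 GB) in drive 1; 17 GB remain.
Put d3 (18 GB) in drive 2; 46 GB remain.
Put d4 (9 GB) in drive 1; 8 GB remain.
Put d5 (15 GB) in drive 2; 31 GB remain.
Put d6 (9 GB) in drive 2; 22 GB remain.
Put d7 (14 GB) in drive 2; 8 GB remain.
Put d8 (35 GB) in drive 3; 29 GB remain.
Put d9 (18 GB) in drive 3; 11 GB remain.
Put d10 (9 GB) in drive 3; 2 GB remain.
Put d11 (6 GB) in drive 1; 2 GB remain.
Put d12 (42 GB) in drive 4; 22 GB remain.
Put d13 (42 GB) in drive 5; 22 GB remain.
Final drives: [13,34,9,6] [18,15,9,14] [35,18,9] [42] [42].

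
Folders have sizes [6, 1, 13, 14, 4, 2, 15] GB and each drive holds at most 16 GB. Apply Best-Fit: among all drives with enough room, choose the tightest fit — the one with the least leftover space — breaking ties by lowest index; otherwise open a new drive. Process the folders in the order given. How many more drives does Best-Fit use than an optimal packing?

0

Best-Fit: [6,1,4] [13] [14,2] [15] → 4 drives.
Total size 55 GB; any packing needs at least ⌈55/16⌉ = 4 drives.
So 4 is already optimal.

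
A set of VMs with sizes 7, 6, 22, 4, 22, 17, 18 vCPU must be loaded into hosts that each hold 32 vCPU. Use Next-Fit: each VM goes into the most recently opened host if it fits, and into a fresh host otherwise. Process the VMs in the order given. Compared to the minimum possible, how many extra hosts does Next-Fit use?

Next-Fit: [7,6] [22,4] [22] [17] [18] → 5 hosts.
4 VMs exceed 16 vCPU (half the capacity), and no two of those can share a host, so at least 4 hosts are needed.
An optimal packing achieves that bound: [22,7] [22,6,4] [18] [17] → 4 hosts.
Excess: 5 − 4 = 1.

1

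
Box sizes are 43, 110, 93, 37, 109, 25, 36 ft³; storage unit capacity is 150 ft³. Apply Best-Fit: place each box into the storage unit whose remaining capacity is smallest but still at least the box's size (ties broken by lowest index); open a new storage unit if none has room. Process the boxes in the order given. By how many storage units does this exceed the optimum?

0

Best-Fit: [43,93] [110,37] [109,25] [36] → 4 storage units.
Total size 453 ft³; any packing needs at least ⌈453/150⌉ = 4 storage units.
So 4 is already optimal.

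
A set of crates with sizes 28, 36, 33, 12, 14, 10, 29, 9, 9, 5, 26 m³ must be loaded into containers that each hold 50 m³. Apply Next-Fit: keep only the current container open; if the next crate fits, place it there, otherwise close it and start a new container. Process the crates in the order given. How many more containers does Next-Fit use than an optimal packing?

Next-Fit: [28] [36] [33,12] [14,10] [29,9,9] [5,26] → 6 containers.
Total size 211 m³; any packing needs at least ⌈211/50⌉ = 5 containers.
An optimal packing achieves that bound: [36,14] [33,12,5] [29,10,9] [28,9] [26] → 5 containers.
Excess: 6 − 5 = 1.

1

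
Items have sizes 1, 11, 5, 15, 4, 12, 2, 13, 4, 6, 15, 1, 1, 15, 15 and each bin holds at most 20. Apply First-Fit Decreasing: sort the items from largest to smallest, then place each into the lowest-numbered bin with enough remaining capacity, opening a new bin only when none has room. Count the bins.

Sorted descending: 15, 15, 15, 15, 13, 12, 11, 6, 5, 4, 4, 2, 1, 1, 1.
bin 1: place 15, 5 left
bin 2: place 15, 5 left
bin 3: place 15, 5 left
bin 4: place 15, 5 left
bin 5: place 13, 7 left
bin 6: place 12, 8 left
bin 7: place 11, 9 left
bin 5: place 6, 1 left
bin 1: place 5, 0 left
bin 2: place 4, 1 left
bin 3: place 4, 1 left
bin 4: place 2, 3 left
bin 2: place 1, 0 left
bin 3: place 1, 0 left
bin 4: place 1, 2 left
Final bins: [15,5] [15,4,1] [15,4,1] [15,2,1] [13,6] [12] [11].

7 bins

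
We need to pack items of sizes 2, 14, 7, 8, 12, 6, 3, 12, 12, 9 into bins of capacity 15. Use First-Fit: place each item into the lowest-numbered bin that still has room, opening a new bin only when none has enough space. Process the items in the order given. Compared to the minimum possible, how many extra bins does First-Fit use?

1

First-Fit: [2,7,6] [14] [8,3] [12] [12] [12] [9] → 7 bins.
Total size 85; any packing needs at least ⌈85/15⌉ = 6 bins.
An optimal packing achieves that bound: [14] [12,3] [12,2] [12] [9,6] [8,7] → 6 bins.
Excess: 7 − 6 = 1.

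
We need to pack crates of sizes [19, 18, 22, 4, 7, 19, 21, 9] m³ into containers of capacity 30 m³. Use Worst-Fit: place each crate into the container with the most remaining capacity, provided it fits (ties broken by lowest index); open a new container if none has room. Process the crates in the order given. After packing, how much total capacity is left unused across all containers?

31

container 1: place 19 m³, 11 m³ left
container 2: place 18 m³, 12 m³ left
container 3: place 22 m³, 8 m³ left
container 2: place 4 m³, 8 m³ left
container 1: place 7 m³, 4 m³ left
container 4: place 19 m³, 11 m³ left
container 5: place 21 m³, 9 m³ left
container 4: place 9 m³, 2 m³ left
5 containers × 30 m³ = 150 m³; used 119 m³; unused 31 m³.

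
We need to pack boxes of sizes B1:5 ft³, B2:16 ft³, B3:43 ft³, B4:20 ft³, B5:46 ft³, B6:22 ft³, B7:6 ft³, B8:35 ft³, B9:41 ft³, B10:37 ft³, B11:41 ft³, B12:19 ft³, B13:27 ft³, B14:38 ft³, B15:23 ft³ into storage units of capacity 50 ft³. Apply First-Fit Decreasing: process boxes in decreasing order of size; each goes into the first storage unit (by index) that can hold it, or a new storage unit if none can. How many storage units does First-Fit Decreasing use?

Sorted descending: 46, 43, 41, 41, 38, 37, 35, 27, 23, 22, 20, 19, 16, 6, 5.
Put 46 ft³ in storage unit 1; 4 ft³ remain.
Put 43 ft³ in storage unit 2; 7 ft³ remain.
Put 41 ft³ in storage unit 3; 9 ft³ remain.
Put 41 ft³ in storage unit 4; 9 ft³ remain.
Put 38 ft³ in storage unit 5; 12 ft³ remain.
Put 37 ft³ in storage unit 6; 13 ft³ remain.
Put 35 ft³ in storage unit 7; 15 ft³ remain.
Put 27 ft³ in storage unit 8; 23 ft³ remain.
Put 23 ft³ in storage unit 8; 0 ft³ remain.
Put 22 ft³ in storage unit 9; 28 ft³ remain.
Put 20 ft³ in storage unit 9; 8 ft³ remain.
Put 19 ft³ in storage unit 10; 31 ft³ remain.
Put 16 ft³ in storage unit 10; 15 ft³ remain.
Put 6 ft³ in storage unit 2; 1 ft³ remain.
Put 5 ft³ in storage unit 3; 4 ft³ remain.

10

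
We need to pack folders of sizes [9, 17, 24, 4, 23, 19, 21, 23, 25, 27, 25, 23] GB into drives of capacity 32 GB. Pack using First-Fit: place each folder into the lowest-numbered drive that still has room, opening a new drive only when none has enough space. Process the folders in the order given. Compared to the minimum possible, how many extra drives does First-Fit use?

0

First-Fit: [9,17,4] [24] [23] [19] [21] [23] [25] [27] [25] [23] → 10 drives.
10 folders exceed 16 GB (half the capacity), and no two of those can share a drive, so at least 10 drives are needed.
So 10 is already optimal.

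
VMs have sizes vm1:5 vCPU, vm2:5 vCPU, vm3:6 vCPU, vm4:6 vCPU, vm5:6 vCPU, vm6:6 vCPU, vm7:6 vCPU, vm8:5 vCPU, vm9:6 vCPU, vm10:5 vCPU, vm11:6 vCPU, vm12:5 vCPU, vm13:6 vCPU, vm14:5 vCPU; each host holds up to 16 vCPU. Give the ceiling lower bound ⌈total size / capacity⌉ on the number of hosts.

5 hosts

Total size = 5 + 5 + 6 + 6 + 6 + 6 + 6 + 5 + 6 + 5 + 6 + 5 + 6 + 5 = 78 vCPU.
⌈78 / 16⌉ = 5.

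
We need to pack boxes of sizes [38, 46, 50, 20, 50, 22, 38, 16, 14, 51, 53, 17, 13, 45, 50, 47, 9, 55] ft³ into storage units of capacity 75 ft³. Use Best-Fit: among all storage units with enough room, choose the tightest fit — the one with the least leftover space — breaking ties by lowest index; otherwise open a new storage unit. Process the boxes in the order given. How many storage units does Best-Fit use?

Put 38 ft³ in storage unit 1; 37 ft³ remain.
Put 46 ft³ in storage unit 2; 29 ft³ remain.
Put 50 ft³ in storage unit 3; 25 ft³ remain.
Put 20 ft³ in storage unit 3; 5 ft³ remain.
Put 50 ft³ in storage unit 4; 25 ft³ remain.
Put 22 ft³ in storage unit 4; 3 ft³ remain.
Put 38 ft³ in storage unit 5; 37 ft³ remain.
Put 16 ft³ in storage unit 2; 13 ft³ remain.
Put 14 ft³ in storage unit 1; 23 ft³ remain.
Put 51 ft³ in storage unit 6; 24 ft³ remain.
Put 53 ft³ in storage unit 7; 22 ft³ remain.
Put 17 ft³ in storage unit 7; 5 ft³ remain.
Put 13 ft³ in storage unit 2; 0 ft³ remain.
Put 45 ft³ in storage unit 8; 30 ft³ remain.
Put 50 ft³ in storage unit 9; 25 ft³ remain.
Put 47 ft³ in storage unit 10; 28 ft³ remain.
Put 9 ft³ in storage unit 1; 14 ft³ remain.
Put 55 ft³ in storage unit 11; 20 ft³ remain.
Final storage units: [38,14,9] [46,16,13] [50,20] [50,22] [38] [51] [53,17] [45] [50] [47] [55].

11 storage units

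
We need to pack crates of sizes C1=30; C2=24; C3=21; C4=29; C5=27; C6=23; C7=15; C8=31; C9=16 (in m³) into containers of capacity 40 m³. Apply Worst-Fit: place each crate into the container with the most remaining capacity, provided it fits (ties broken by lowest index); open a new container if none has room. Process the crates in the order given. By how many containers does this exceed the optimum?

0

Worst-Fit: [30] [24] [21,15] [29] [27] [23,16] [31] → 7 containers.
7 crates exceed 20 m³ (half the capacity), and no two of those can share a container, so at least 7 containers are needed.
So 7 is already optimal.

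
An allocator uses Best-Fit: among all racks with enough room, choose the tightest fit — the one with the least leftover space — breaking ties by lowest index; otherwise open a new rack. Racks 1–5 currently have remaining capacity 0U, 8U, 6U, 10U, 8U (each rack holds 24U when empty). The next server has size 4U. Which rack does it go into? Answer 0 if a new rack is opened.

Racks with room: rack 2 (8U), rack 3 (6U), rack 4 (10U), rack 5 (8U).
Tightest fit is rack 3 with 6U free.

3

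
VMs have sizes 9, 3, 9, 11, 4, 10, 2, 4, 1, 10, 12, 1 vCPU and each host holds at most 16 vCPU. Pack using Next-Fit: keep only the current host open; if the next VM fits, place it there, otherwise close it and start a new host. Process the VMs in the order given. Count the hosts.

6

Put 9 vCPU in host 1; 7 vCPU remain.
Put 3 vCPU in host 1; 4 vCPU remain.
Put 9 vCPU in host 2; 7 vCPU remain.
Put 11 vCPU in host 3; 5 vCPU remain.
Put 4 vCPU in host 3; 1 vCPU remain.
Put 10 vCPU in host 4; 6 vCPU remain.
Put 2 vCPU in host 4; 4 vCPU remain.
Put 4 vCPU in host 4; 0 vCPU remain.
Put 1 vCPU in host 5; 15 vCPU remain.
Put 10 vCPU in host 5; 5 vCPU remain.
Put 12 vCPU in host 6; 4 vCPU remain.
Put 1 vCPU in host 6; 3 vCPU remain.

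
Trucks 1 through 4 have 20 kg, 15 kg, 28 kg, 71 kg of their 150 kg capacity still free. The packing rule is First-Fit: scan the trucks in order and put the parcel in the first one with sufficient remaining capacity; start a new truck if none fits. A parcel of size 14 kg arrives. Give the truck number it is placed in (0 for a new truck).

Trucks with room: truck 1 (20 kg), truck 2 (15 kg), truck 3 (28 kg), truck 4 (71 kg).
The first with room is truck 1.

1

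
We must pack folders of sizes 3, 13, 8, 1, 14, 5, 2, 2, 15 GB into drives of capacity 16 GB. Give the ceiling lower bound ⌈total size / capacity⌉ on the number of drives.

4

Total size = 3 + 13 + 8 + 1 + 14 + 5 + 2 + 2 + 15 = 63 GB.
⌈63 / 16⌉ = 4.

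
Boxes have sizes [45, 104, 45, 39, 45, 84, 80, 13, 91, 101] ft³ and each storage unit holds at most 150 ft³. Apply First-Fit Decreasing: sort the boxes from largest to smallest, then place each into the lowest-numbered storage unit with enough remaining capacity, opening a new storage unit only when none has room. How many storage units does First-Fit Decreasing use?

Sorted descending: 104, 101, 91, 84, 80, 45, 45, 45, 39, 13.
Put 104 ft³ in storage unit 1; 46 ft³ remain.
Put 101 ft³ in storage unit 2; 49 ft³ remain.
Put 91 ft³ in storage unit 3; 59 ft³ remain.
Put 84 ft³ in storage unit 4; 66 ft³ remain.
Put 80 ft³ in storage unit 5; 70 ft³ remain.
Put 45 ft³ in storage unit 1; 1 ft³ remain.
Put 45 ft³ in storage unit 2; 4 ft³ remain.
Put 45 ft³ in storage unit 3; 14 ft³ remain.
Put 39 ft³ in storage unit 4; 27 ft³ remain.
Put 13 ft³ in storage unit 3; 1 ft³ remain.
Final storage units: [104,45] [101,45] [91,45,13] [84,39] [80].

5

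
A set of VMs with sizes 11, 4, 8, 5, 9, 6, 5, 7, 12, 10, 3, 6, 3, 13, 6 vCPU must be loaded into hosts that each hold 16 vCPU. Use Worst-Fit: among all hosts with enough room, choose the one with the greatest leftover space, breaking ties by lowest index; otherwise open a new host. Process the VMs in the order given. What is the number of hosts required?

8

Put 11 vCPU in host 1; 5 vCPU remain.
Put 4 vCPU in host 1; 1 vCPU remain.
Put 8 vCPU in host 2; 8 vCPU remain.
Put 5 vCPU in host 2; 3 vCPU remain.
Put 9 vCPU in host 3; 7 vCPU remain.
Put 6 vCPU in host 3; 1 vCPU remain.
Put 5 vCPU in host 4; 11 vCPU remain.
Put 7 vCPU in host 4; 4 vCPU remain.
Put 12 vCPU in host 5; 4 vCPU remain.
Put 10 vCPU in host 6; 6 vCPU remain.
Put 3 vCPU in host 6; 3 vCPU remain.
Put 6 vCPU in host 7; 10 vCPU remain.
Put 3 vCPU in host 7; 7 vCPU remain.
Put 13 vCPU in host 8; 3 vCPU remain.
Put 6 vCPU in host 7; 1 vCPU remain.
Final hosts: [11,4] [8,5] [9,6] [5,7] [12] [10,3] [6,3,6] [13].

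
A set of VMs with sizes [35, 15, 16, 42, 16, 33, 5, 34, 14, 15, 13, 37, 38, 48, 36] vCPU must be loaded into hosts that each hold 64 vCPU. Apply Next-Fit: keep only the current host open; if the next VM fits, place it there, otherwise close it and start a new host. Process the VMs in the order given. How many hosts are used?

host 1: place 35 vCPU, 29 vCPU left
host 1: place 15 vCPU, 14 vCPU left
host 2: place 16 vCPU, 48 vCPU left
host 2: place 42 vCPU, 6 vCPU left
host 3: place 16 vCPU, 48 vCPU left
host 3: place 33 vCPU, 15 vCPU left
host 3: place 5 vCPU, 10 vCPU left
host 4: place 34 vCPU, 30 vCPU left
host 4: place 14 vCPU, 16 vCPU left
host 4: place 15 vCPU, 1 vCPU left
host 5: place 13 vCPU, 51 vCPU left
host 5: place 37 vCPU, 14 vCPU left
host 6: place 38 vCPU, 26 vCPU left
host 7: place 48 vCPU, 16 vCPU left
host 8: place 36 vCPU, 28 vCPU left

8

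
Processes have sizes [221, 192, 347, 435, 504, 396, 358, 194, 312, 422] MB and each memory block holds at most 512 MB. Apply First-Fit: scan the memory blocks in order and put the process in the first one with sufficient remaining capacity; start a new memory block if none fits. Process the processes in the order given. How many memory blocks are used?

Put 221 MB in memory block 1; 291 MB remain.
Put 192 MB in memory block 1; 99 MB remain.
Put 347 MB in memory block 2; 165 MB remain.
Put 435 MB in memory block 3; 77 MB remain.
Put 504 MB in memory block 4; 8 MB remain.
Put 396 MB in memory block 5; 116 MB remain.
Put 358 MB in memory block 6; 154 MB remain.
Put 194 MB in memory block 7; 318 MB remain.
Put 312 MB in memory block 7; 6 MB remain.
Put 422 MB in memory block 8; 90 MB remain.

8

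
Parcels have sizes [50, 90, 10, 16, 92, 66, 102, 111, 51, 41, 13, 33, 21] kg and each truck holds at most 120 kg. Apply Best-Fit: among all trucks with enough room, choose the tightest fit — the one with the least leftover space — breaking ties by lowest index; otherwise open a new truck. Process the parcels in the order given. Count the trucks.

7 trucks

Put 50 kg in truck 1; 70 kg remain.
Put 90 kg in truck 2; 30 kg remain.
Put 10 kg in truck 2; 20 kg remain.
Put 16 kg in truck 2; 4 kg remain.
Put 92 kg in truck 3; 28 kg remain.
Put 66 kg in truck 1; 4 kg remain.
Put 102 kg in truck 4; 18 kg remain.
Put 111 kg in truck 5; 9 kg remain.
Put 51 kg in truck 6; 69 kg remain.
Put 41 kg in truck 6; 28 kg remain.
Put 13 kg in truck 4; 5 kg remain.
Put 33 kg in truck 7; 87 kg remain.
Put 21 kg in truck 3; 7 kg remain.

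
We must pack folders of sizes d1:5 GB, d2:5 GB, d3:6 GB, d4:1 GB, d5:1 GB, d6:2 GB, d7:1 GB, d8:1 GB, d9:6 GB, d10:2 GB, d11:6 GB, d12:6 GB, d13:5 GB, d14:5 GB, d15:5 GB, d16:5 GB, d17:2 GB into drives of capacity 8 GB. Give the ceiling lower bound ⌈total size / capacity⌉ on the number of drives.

8

Total size = 5 + 5 + 6 + 1 + 1 + 2 + 1 + 1 + 6 + 2 + 6 + 6 + 5 + 5 + 5 + 5 + 2 = 64 GB.
⌈64 / 8⌉ = 8.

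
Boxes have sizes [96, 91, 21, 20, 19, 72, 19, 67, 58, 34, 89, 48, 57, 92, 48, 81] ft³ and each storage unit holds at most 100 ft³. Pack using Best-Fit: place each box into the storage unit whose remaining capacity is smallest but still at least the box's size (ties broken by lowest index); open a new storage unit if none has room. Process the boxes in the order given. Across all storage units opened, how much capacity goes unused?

storage unit 1: place 96 ft³, 4 ft³ left
storage unit 2: place 91 ft³, 9 ft³ left
storage unit 3: place 21 ft³, 79 ft³ left
storage unit 3: place 20 ft³, 59 ft³ left
storage unit 3: place 19 ft³, 40 ft³ left
storage unit 4: place 72 ft³, 28 ft³ left
storage unit 4: place 19 ft³, 9 ft³ left
storage unit 5: place 67 ft³, 33 ft³ left
storage unit 6: place 58 ft³, 42 ft³ left
storage unit 3: place 34 ft³, 6 ft³ left
storage unit 7: place 89 ft³, 11 ft³ left
storage unit 8: place 48 ft³, 52 ft³ left
storage unit 9: place 57 ft³, 43 ft³ left
storage unit 10: place 92 ft³, 8 ft³ left
storage unit 8: place 48 ft³, 4 ft³ left
storage unit 11: place 81 ft³, 19 ft³ left
11 storage units × 100 ft³ = 1100 ft³; used 912 ft³; unused 188 ft³.

188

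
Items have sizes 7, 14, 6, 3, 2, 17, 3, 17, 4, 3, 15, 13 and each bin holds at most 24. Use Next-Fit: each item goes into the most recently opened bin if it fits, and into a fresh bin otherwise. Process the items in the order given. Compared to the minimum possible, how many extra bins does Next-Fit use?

Next-Fit: [7,14] [6,3,2] [17,3] [17,4,3] [15] [13] → 6 bins.
Total size 104; any packing needs at least ⌈104/24⌉ = 5 bins.
An optimal packing achieves that bound: [17,7] [17,6] [15,4,3,2] [14,3,3] [13] → 5 bins.
Excess: 6 − 5 = 1.

1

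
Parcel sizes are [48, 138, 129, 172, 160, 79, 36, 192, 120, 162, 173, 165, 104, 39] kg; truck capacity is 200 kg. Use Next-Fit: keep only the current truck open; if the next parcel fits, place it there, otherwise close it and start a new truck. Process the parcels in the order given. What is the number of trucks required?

11

Put 48 kg in truck 1; 152 kg remain.
Put 138 kg in truck 1; 14 kg remain.
Put 129 kg in truck 2; 71 kg remain.
Put 172 kg in truck 3; 28 kg remain.
Put 160 kg in truck 4; 40 kg remain.
Put 79 kg in truck 5; 121 kg remain.
Put 36 kg in truck 5; 85 kg remain.
Put 192 kg in truck 6; 8 kg remain.
Put 120 kg in truck 7; 80 kg remain.
Put 162 kg in truck 8; 38 kg remain.
Put 173 kg in truck 9; 27 kg remain.
Put 165 kg in truck 10; 35 kg remain.
Put 104 kg in truck 11; 96 kg remain.
Put 39 kg in truck 11; 57 kg remain.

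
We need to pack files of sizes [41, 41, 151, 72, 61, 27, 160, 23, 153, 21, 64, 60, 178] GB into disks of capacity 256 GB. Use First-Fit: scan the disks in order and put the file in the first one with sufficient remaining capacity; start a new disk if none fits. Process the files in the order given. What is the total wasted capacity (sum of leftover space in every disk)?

41 GB → disk 1 (remaining 215 GB)
41 GB → disk 1 (remaining 174 GB)
151 GB → disk 1 (remaining 23 GB)
72 GB → disk 2 (remaining 184 GB)
61 GB → disk 2 (remaining 123 GB)
27 GB → disk 2 (remaining 96 GB)
160 GB → disk 3 (remaining 96 GB)
23 GB → disk 1 (remaining 0 GB)
153 GB → disk 4 (remaining 103 GB)
21 GB → disk 2 (remaining 75 GB)
64 GB → disk 2 (remaining 11 GB)
60 GB → disk 3 (remaining 36 GB)
178 GB → disk 5 (remaining 78 GB)
5 disks × 256 GB = 1280 GB; used 1052 GB; unused 228 GB.

228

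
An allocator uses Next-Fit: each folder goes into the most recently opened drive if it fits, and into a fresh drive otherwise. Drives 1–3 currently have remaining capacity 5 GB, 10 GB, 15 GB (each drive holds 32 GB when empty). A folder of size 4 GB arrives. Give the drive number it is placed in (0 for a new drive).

3

Next-Fit only looks at drive 3, which has 15 GB free.
4 GB fits there.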